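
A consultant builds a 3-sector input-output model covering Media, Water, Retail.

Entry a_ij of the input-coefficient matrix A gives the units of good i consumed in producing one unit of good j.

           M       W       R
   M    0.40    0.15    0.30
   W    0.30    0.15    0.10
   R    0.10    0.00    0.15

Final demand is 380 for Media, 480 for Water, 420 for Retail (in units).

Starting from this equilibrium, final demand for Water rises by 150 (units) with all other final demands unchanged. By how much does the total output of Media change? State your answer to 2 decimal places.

I − A =
  [   0.60    -0.15    -0.30]
  [  -0.30     0.85    -0.10]
  [  -0.10     0.00     0.85]
Cofactors of I−A, C_ij = (−1)^(i+j)·(minor ij) (rows/columns in the sector order above):
  C_11 = (0.85)(0.85) − (-0.10)(0.00) = 0.7225
  C_12 = −[(-0.30)(0.85) − (-0.10)(-0.10)] = 0.2650
  C_13 = (-0.30)(0.00) − (0.85)(-0.10) = 0.0850
  C_21 = −[(-0.15)(0.85) − (-0.30)(0.00)] = 0.1275
  C_22 = (0.60)(0.85) − (-0.30)(-0.10) = 0.4800
  C_23 = −[(0.60)(0.00) − (-0.15)(-0.10)] = 0.0150
  C_31 = (-0.15)(-0.10) − (-0.30)(0.85) = 0.2700
  C_32 = −[(0.60)(-0.10) − (-0.30)(-0.30)] = 0.1500
  C_33 = (0.60)(0.85) − (-0.15)(-0.30) = 0.4650
det(I−A) = Σ_j (I−A)_1j·C_1j = (0.60)(0.7225) + (-0.15)(0.2650) + (-0.30)(0.0850) = 0.36825
adj(I−A) = Cᵀ =
  [ 0.7225   0.1275   0.2700]
  [ 0.2650   0.4800   0.1500]
  [ 0.0850   0.0150   0.4650]
(I − A)⁻¹ = adj(I−A) / det(I−A) ≈
  [   1.9620     0.3462     0.7332]
  [   0.7196     1.3035     0.4073]
  [   0.2308     0.0407     1.2627]
Δx = (I − A)⁻¹ Δd with Δd having +150 in the Water component and 0 elsewhere.
So Δx_M = L_MW · (+150), where L_MW = adj(I−A)_MW / det(I−A) = 0.1275 / 0.36825.
Δx_M = 0.1275 × (+150) / 0.36825 = 19.125 / 0.36825 ≈ 51.93.

Δx_M = 51.93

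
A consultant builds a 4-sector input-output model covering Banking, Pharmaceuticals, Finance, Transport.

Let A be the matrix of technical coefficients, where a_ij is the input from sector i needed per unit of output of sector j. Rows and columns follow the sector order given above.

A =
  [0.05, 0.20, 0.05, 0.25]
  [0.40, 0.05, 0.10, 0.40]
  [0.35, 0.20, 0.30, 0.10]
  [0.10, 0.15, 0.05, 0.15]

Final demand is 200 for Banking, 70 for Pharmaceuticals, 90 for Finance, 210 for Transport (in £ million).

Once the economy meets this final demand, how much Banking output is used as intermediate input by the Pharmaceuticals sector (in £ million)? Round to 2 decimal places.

z_12 = 100.66

I − A =
  [   0.95    -0.20    -0.05    -0.25]
  [  -0.40     0.95    -0.10    -0.40]
  [  -0.35    -0.20     0.70    -0.10]
  [  -0.10    -0.15    -0.05     0.85]
Compute the cofactors C_ij = (−1)^(i+j)·(3×3 minor ij) of I−A; the adjugate is their transpose:
adj(I−A) = Cᵀ =
  [ 0.496000   0.156000   0.074000   0.228000]
  [ 0.301750   0.523250   0.121250   0.349250]
  [ 0.353125   0.245375   0.595375   0.289375]
  [ 0.132375   0.125125   0.065125   0.529125]
det(I−A) = Σ_j (I−A)_1j·C_1j = (0.95)(0.496000) + (-0.20)(0.301750) + (-0.05)(0.353125) + (-0.25)(0.132375) = 0.3601
(I − A)⁻¹ = adj(I−A) / det(I−A) ≈
  [   1.3774     0.4332     0.2055     0.6332]
  [   0.8380     1.4531     0.3367     0.9699]
  [   0.9806     0.6814     1.6534     0.8036]
  [   0.3676     0.3475     0.1809     1.4694]
First solve x = (I − A)⁻¹ d = adj(I−A)·d / det(I−A); in particular x_2 = (0.301750·200 + 0.523250·70 + 0.121250·90 + 0.349250·210) / 0.3601 = 181.2325 / 0.3601 ≈ 503.2838.
Intermediate flow from 1 to 2: z_12 = a_12 · x_2 = 0.20 × 181.2325 / 0.3601 = 36.2465 / 0.3601 ≈ 100.66.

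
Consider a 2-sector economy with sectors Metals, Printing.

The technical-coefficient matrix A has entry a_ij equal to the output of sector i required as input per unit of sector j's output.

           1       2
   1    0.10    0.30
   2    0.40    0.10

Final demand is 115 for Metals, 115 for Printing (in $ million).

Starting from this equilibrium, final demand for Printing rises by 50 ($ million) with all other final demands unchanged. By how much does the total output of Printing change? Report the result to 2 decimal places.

I − A =
  [   0.90    -0.30]
  [  -0.40     0.90]
det(I−A) = (0.90)(0.90) − (-0.30)(-0.40) = 0.6900
adj(I−A) = [[0.90, 0.30], [0.40, 0.90]]
(I − A)⁻¹ = adj(I−A) / det(I−A) ≈
  [   1.3043     0.4348]
  [   0.5797     1.3043]
Δx = (I − A)⁻¹ Δd with Δd having +50 in the Printing component and 0 elsewhere.
So Δx_2 = L_22 · (+50), where L_22 = adj(I−A)_22 / det(I−A) = 0.90 / 0.6900.
Δx_2 = 0.90 × (+50) / 0.6900 = 45.00 / 0.6900 ≈ 65.22.

Δx_2 = 65.22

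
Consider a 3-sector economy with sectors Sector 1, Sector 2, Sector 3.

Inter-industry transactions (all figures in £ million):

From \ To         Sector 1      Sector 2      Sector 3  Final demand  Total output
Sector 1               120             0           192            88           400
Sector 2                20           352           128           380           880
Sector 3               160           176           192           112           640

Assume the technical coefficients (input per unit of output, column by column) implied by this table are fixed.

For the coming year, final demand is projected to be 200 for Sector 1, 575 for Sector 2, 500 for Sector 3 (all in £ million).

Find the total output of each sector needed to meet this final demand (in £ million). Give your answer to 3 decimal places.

x_1 = 1049.738, x_2 = 1640.052, x_3 = 1782.723

Technical coefficients a_ij = z_ij / X_j:
  a_11 = 120/400 = 0.30, a_21 = 20/400 = 0.05, a_31 = 160/400 = 0.40
  a_12 = 0/880 = 0.00, a_22 = 352/880 = 0.40, a_32 = 176/880 = 0.20
  a_13 = 192/640 = 0.30, a_23 = 128/640 = 0.20, a_33 = 192/640 = 0.30
I − A =
  [   0.70     0.00    -0.30]
  [  -0.05     0.60    -0.20]
  [  -0.40    -0.20     0.70]
Cofactors of I−A, C_ij = (−1)^(i+j)·(minor ij) (rows/columns in the sector order above):
  C_11 = (0.60)(0.70) − (-0.20)(-0.20) = 0.3800
  C_12 = −[(-0.05)(0.70) − (-0.20)(-0.40)] = 0.1150
  C_13 = (-0.05)(-0.20) − (0.60)(-0.40) = 0.2500
  C_21 = −[(0.00)(0.70) − (-0.30)(-0.20)] = 0.0600
  C_22 = (0.70)(0.70) − (-0.30)(-0.40) = 0.3700
  C_23 = −[(0.70)(-0.20) − (0.00)(-0.40)] = 0.1400
  C_31 = (0.00)(-0.20) − (-0.30)(0.60) = 0.1800
  C_32 = −[(0.70)(-0.20) − (-0.30)(-0.05)] = 0.1550
  C_33 = (0.70)(0.60) − (0.00)(-0.05) = 0.4200
det(I−A) = Σ_j (I−A)_1j·C_1j = (0.70)(0.3800) + (0.00)(0.1150) + (-0.30)(0.2500) = 0.1910
adj(I−A) = Cᵀ =
  [ 0.3800   0.0600   0.1800]
  [ 0.1150   0.3700   0.1550]
  [ 0.2500   0.1400   0.4200]
(I − A)⁻¹ = adj(I−A) / det(I−A) ≈
  [   1.9895     0.3141     0.9424]
  [   0.6021     1.9372     0.8115]
  [   1.3089     0.7330     2.1990]
x = (I − A)⁻¹ d = adj(I−A)·d / det(I−A), with det(I−A) = 0.1910:
  x_1 = (0.3800·200 + 0.0600·575 + 0.1800·500) / 0.1910 = 200.50 / 0.1910 ≈ 1049.738
  x_2 = (0.1150·200 + 0.3700·575 + 0.1550·500) / 0.1910 = 313.25 / 0.1910 ≈ 1640.052
  x_3 = (0.2500·200 + 0.1400·575 + 0.4200·500) / 0.1910 = 340.50 / 0.1910 ≈ 1782.723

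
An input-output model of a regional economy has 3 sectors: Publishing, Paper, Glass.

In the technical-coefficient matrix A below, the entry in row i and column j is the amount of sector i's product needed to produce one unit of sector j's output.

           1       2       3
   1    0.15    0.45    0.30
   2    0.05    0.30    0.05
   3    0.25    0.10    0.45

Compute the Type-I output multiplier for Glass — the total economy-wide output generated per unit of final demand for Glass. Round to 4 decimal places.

m_3 = 3.4363

I − A =
  [   0.85    -0.45    -0.30]
  [  -0.05     0.70    -0.05]
  [  -0.25    -0.10     0.55]
Cofactors of I−A, C_ij = (−1)^(i+j)·(minor ij) (rows/columns in the sector order above):
  C_11 = (0.70)(0.55) − (-0.05)(-0.10) = 0.3800
  C_12 = −[(-0.05)(0.55) − (-0.05)(-0.25)] = 0.0400
  C_13 = (-0.05)(-0.10) − (0.70)(-0.25) = 0.1800
  C_21 = −[(-0.45)(0.55) − (-0.30)(-0.10)] = 0.2775
  C_22 = (0.85)(0.55) − (-0.30)(-0.25) = 0.3925
  C_23 = −[(0.85)(-0.10) − (-0.45)(-0.25)] = 0.1975
  C_31 = (-0.45)(-0.05) − (-0.30)(0.70) = 0.2325
  C_32 = −[(0.85)(-0.05) − (-0.30)(-0.05)] = 0.0575
  C_33 = (0.85)(0.70) − (-0.45)(-0.05) = 0.5725
det(I−A) = Σ_j (I−A)_1j·C_1j = (0.85)(0.3800) + (-0.45)(0.0400) + (-0.30)(0.1800) = 0.2510
adj(I−A) = Cᵀ =
  [ 0.3800   0.2775   0.2325]
  [ 0.0400   0.3925   0.0575]
  [ 0.1800   0.1975   0.5725]
(I − A)⁻¹ = adj(I−A) / det(I−A) ≈
  [   1.51394     1.10558     0.92629]
  [   0.15936     1.56375     0.22908]
  [   0.71713     0.78685     2.28088]
The output multiplier for sector j is the column-j sum of the Leontief inverse (I − A)⁻¹ = adj(I−A) / det(I−A).
Column 3 of adj(I−A): (0.2325, 0.0575, 0.5725); det(I−A) = 0.2510.
m_3 = (0.2325 + 0.0575 + 0.5725) / 0.2510 = 0.8625 / 0.2510 ≈ 3.4363.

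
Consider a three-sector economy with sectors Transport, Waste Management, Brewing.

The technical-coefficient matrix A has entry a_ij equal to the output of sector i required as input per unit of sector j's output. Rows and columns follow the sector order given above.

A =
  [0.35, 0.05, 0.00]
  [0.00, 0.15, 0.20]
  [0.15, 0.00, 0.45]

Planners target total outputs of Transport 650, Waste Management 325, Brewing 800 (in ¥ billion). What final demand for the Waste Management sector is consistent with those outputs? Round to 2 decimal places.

d_W = 116.25

I − A =
  [   0.65    -0.05     0.00]
  [   0.00     0.85    -0.20]
  [  -0.15     0.00     0.55]
d = (I − A) x:
  d_T = (+0.65)·650 + (-0.05)·325 + (+0.00)·800 = 406.25
  d_W = (+0.00)·650 + (+0.85)·325 + (-0.20)·800 = 116.25
  d_B = (-0.15)·650 + (+0.00)·325 + (+0.55)·800 = 342.50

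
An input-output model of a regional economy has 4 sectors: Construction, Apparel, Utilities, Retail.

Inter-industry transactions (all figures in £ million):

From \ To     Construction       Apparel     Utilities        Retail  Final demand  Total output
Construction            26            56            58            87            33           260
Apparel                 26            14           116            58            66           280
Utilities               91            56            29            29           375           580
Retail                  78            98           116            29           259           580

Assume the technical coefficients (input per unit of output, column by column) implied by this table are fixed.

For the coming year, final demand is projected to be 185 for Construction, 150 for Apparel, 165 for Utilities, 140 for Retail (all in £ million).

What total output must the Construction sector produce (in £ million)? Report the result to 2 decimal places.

x_C = 410.51

Technical coefficients a_ij = z_ij / X_j:
  a_CC = 26/260 = 0.10, a_AC = 26/260 = 0.10, a_UC = 91/260 = 0.35, a_RC = 78/260 = 0.30
  a_CA = 56/280 = 0.20, a_AA = 14/280 = 0.05, a_UA = 56/280 = 0.20, a_RA = 98/280 = 0.35
  a_CU = 58/580 = 0.10, a_AU = 116/580 = 0.20, a_UU = 29/580 = 0.05, a_RU = 116/580 = 0.20
  a_CR = 87/580 = 0.15, a_AR = 58/580 = 0.10, a_UR = 29/580 = 0.05, a_RR = 29/580 = 0.05
I − A =
  [   0.90    -0.20    -0.10    -0.15]
  [  -0.10     0.95    -0.20    -0.10]
  [  -0.35    -0.20     0.95    -0.05]
  [  -0.30    -0.35    -0.20     0.95]
Compute the cofactors C_ij = (−1)^(i+j)·(3×3 minor ij) of I−A; the adjugate is their transpose:
adj(I−A) = Cᵀ =
  [ 0.769125   0.255125   0.167750   0.157125]
  [ 0.194250   0.715250   0.195500   0.116250]
  [ 0.344625   0.265625   0.707750   0.119625]
  [ 0.387000   0.400000   0.274000   0.708000]
det(I−A) = Σ_j (I−A)_1j·C_1j = (0.90)(0.769125) + (-0.20)(0.194250) + (-0.10)(0.344625) + (-0.15)(0.387000) = 0.56085
(I − A)⁻¹ = adj(I−A) / det(I−A) ≈
  [   1.3714     0.4549     0.2991     0.2802]
  [   0.3463     1.2753     0.3486     0.2073]
  [   0.6145     0.4736     1.2619     0.2133]
  [   0.6900     0.7132     0.4885     1.2624]
x = (I − A)⁻¹ d = adj(I−A)·d / det(I−A), with det(I−A) = 0.56085:
  x_C = (0.769125·185 + 0.255125·150 + 0.167750·165 + 0.157125·140) / 0.56085 = 230.233125 / 0.56085 ≈ 410.51
  x_A = (0.194250·185 + 0.715250·150 + 0.195500·165 + 0.116250·140) / 0.56085 = 191.75625 / 0.56085 ≈ 341.90
  x_U = (0.344625·185 + 0.265625·150 + 0.707750·165 + 0.119625·140) / 0.56085 = 237.125625 / 0.56085 ≈ 422.80
  x_R = (0.387000·185 + 0.400000·150 + 0.274000·165 + 0.708000·140) / 0.56085 = 275.925 / 0.56085 ≈ 491.98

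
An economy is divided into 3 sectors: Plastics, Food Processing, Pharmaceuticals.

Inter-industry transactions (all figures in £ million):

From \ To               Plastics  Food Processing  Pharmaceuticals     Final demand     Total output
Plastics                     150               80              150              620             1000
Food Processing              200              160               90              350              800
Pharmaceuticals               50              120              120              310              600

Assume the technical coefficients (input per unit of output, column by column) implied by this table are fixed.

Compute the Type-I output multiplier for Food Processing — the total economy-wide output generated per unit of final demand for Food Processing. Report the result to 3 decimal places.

m_2 = 1.870

Technical coefficients a_ij = z_ij / X_j:
  a_11 = 150/1000 = 0.15, a_21 = 200/1000 = 0.20, a_31 = 50/1000 = 0.05
  a_12 = 80/800 = 0.10, a_22 = 160/800 = 0.20, a_32 = 120/800 = 0.15
  a_13 = 150/600 = 0.25, a_23 = 90/600 = 0.15, a_33 = 120/600 = 0.20
I − A =
  [   0.85    -0.10    -0.25]
  [  -0.20     0.80    -0.15]
  [  -0.05    -0.15     0.80]
Cofactors of I−A, C_ij = (−1)^(i+j)·(minor ij) (rows/columns in the sector order above):
  C_11 = (0.80)(0.80) − (-0.15)(-0.15) = 0.6175
  C_12 = −[(-0.20)(0.80) − (-0.15)(-0.05)] = 0.1675
  C_13 = (-0.20)(-0.15) − (0.80)(-0.05) = 0.0700
  C_21 = −[(-0.10)(0.80) − (-0.25)(-0.15)] = 0.1175
  C_22 = (0.85)(0.80) − (-0.25)(-0.05) = 0.6675
  C_23 = −[(0.85)(-0.15) − (-0.10)(-0.05)] = 0.1325
  C_31 = (-0.10)(-0.15) − (-0.25)(0.80) = 0.2150
  C_32 = −[(0.85)(-0.15) − (-0.25)(-0.20)] = 0.1775
  C_33 = (0.85)(0.80) − (-0.10)(-0.20) = 0.6600
det(I−A) = Σ_j (I−A)_1j·C_1j = (0.85)(0.6175) + (-0.10)(0.1675) + (-0.25)(0.0700) = 0.490625
adj(I−A) = Cᵀ =
  [ 0.6175   0.1175   0.2150]
  [ 0.1675   0.6675   0.1775]
  [ 0.0700   0.1325   0.6600]
(I − A)⁻¹ = adj(I−A) / det(I−A) ≈
  [   1.2586     0.2395     0.4382]
  [   0.3414     1.3605     0.3618]
  [   0.1427     0.2701     1.3452]
The output multiplier for sector j is the column-j sum of the Leontief inverse (I − A)⁻¹ = adj(I−A) / det(I−A).
Column 2 of adj(I−A): (0.1175, 0.6675, 0.1325); det(I−A) = 0.490625.
m_2 = (0.1175 + 0.6675 + 0.1325) / 0.490625 = 0.9175 / 0.490625 ≈ 1.870.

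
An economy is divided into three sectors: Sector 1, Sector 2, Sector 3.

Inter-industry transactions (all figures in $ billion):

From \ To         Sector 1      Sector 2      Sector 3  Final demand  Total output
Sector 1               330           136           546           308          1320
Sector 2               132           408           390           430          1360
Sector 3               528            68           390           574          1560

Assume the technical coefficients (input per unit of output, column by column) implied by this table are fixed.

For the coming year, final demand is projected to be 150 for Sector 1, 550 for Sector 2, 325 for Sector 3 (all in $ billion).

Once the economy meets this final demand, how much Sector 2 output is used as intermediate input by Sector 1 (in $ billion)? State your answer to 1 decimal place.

z_21 = 80.7

Technical coefficients a_ij = z_ij / X_j:
  a_11 = 330/1320 = 0.25, a_21 = 132/1320 = 0.10, a_31 = 528/1320 = 0.40
  a_12 = 136/1360 = 0.10, a_22 = 408/1360 = 0.30, a_32 = 68/1360 = 0.05
  a_13 = 546/1560 = 0.35, a_23 = 390/1560 = 0.25, a_33 = 390/1560 = 0.25
I − A =
  [   0.75    -0.10    -0.35]
  [  -0.10     0.70    -0.25]
  [  -0.40    -0.05     0.75]
Cofactors of I−A, C_ij = (−1)^(i+j)·(minor ij) (rows/columns in the sector order above):
  C_11 = (0.70)(0.75) − (-0.25)(-0.05) = 0.5125
  C_12 = −[(-0.10)(0.75) − (-0.25)(-0.40)] = 0.1750
  C_13 = (-0.10)(-0.05) − (0.70)(-0.40) = 0.2850
  C_21 = −[(-0.10)(0.75) − (-0.35)(-0.05)] = 0.0925
  C_22 = (0.75)(0.75) − (-0.35)(-0.40) = 0.4225
  C_23 = −[(0.75)(-0.05) − (-0.10)(-0.40)] = 0.0775
  C_31 = (-0.10)(-0.25) − (-0.35)(0.70) = 0.2700
  C_32 = −[(0.75)(-0.25) − (-0.35)(-0.10)] = 0.2225
  C_33 = (0.75)(0.70) − (-0.10)(-0.10) = 0.5150
det(I−A) = Σ_j (I−A)_1j·C_1j = (0.75)(0.5125) + (-0.10)(0.1750) + (-0.35)(0.2850) = 0.267125
adj(I−A) = Cᵀ =
  [ 0.5125   0.0925   0.2700]
  [ 0.1750   0.4225   0.2225]
  [ 0.2850   0.0775   0.5150]
(I − A)⁻¹ = adj(I−A) / det(I−A) ≈
  [   1.9186     0.3463     1.0108]
  [   0.6551     1.5817     0.8329]
  [   1.0669     0.2901     1.9279]
First solve x = (I − A)⁻¹ d = adj(I−A)·d / det(I−A); in particular x_1 = (0.5125·150 + 0.0925·550 + 0.2700·325) / 0.267125 = 215.50 / 0.267125 ≈ 806.738.
Intermediate flow from 2 to 1: z_21 = a_21 · x_1 = 0.10 × 215.50 / 0.267125 = 21.55 / 0.267125 ≈ 80.7.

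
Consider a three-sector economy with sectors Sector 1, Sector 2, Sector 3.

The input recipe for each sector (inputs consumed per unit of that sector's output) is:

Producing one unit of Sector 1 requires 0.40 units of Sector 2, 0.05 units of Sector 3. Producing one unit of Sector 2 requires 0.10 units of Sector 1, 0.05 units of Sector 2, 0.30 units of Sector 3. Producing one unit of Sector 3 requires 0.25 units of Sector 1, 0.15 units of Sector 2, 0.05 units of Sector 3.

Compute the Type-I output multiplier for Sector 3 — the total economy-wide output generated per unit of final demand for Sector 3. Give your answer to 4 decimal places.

I − A =
  [   1.00    -0.10    -0.25]
  [  -0.40     0.95    -0.15]
  [  -0.05    -0.30     0.95]
Cofactors of I−A, C_ij = (−1)^(i+j)·(minor ij) (rows/columns in the sector order above):
  C_11 = (0.95)(0.95) − (-0.15)(-0.30) = 0.8575
  C_12 = −[(-0.40)(0.95) − (-0.15)(-0.05)] = 0.3875
  C_13 = (-0.40)(-0.30) − (0.95)(-0.05) = 0.1675
  C_21 = −[(-0.10)(0.95) − (-0.25)(-0.30)] = 0.1700
  C_22 = (1.00)(0.95) − (-0.25)(-0.05) = 0.9375
  C_23 = −[(1.00)(-0.30) − (-0.10)(-0.05)] = 0.3050
  C_31 = (-0.10)(-0.15) − (-0.25)(0.95) = 0.2525
  C_32 = −[(1.00)(-0.15) − (-0.25)(-0.40)] = 0.2500
  C_33 = (1.00)(0.95) − (-0.10)(-0.40) = 0.9100
det(I−A) = Σ_j (I−A)_1j·C_1j = (1.00)(0.8575) + (-0.10)(0.3875) + (-0.25)(0.1675) = 0.776875
adj(I−A) = Cᵀ =
  [ 0.8575   0.1700   0.2525]
  [ 0.3875   0.9375   0.2500]
  [ 0.1675   0.3050   0.9100]
(I − A)⁻¹ = adj(I−A) / det(I−A) ≈
  [   1.10378     0.21883     0.32502]
  [   0.49879     1.20676     0.32180]
  [   0.21561     0.39260     1.17136]
The output multiplier for sector j is the column-j sum of the Leontief inverse (I − A)⁻¹ = adj(I−A) / det(I−A).
Column 3 of adj(I−A): (0.2525, 0.2500, 0.9100); det(I−A) = 0.776875.
m_3 = (0.2525 + 0.2500 + 0.9100) / 0.776875 = 1.4125 / 0.776875 ≈ 1.8182.

m_3 = 1.8182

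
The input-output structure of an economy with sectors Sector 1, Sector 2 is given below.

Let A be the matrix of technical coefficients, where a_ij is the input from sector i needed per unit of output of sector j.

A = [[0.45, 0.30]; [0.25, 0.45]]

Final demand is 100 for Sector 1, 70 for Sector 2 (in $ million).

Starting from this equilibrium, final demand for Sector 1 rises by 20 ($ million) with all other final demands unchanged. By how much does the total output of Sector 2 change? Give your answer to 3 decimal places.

I − A =
  [   0.55    -0.30]
  [  -0.25     0.55]
det(I−A) = (0.55)(0.55) − (-0.30)(-0.25) = 0.2275
adj(I−A) = [[0.55, 0.30], [0.25, 0.55]]
(I − A)⁻¹ = adj(I−A) / det(I−A) ≈
  [   2.4176     1.3187]
  [   1.0989     2.4176]
Δx = (I − A)⁻¹ Δd with Δd having +20 in the Sector 1 component and 0 elsewhere.
So Δx_2 = L_21 · (+20), where L_21 = adj(I−A)_21 / det(I−A) = 0.25 / 0.2275.
Δx_2 = 0.25 × (+20) / 0.2275 = 5.00 / 0.2275 ≈ 21.978.

Δx_2 = 21.978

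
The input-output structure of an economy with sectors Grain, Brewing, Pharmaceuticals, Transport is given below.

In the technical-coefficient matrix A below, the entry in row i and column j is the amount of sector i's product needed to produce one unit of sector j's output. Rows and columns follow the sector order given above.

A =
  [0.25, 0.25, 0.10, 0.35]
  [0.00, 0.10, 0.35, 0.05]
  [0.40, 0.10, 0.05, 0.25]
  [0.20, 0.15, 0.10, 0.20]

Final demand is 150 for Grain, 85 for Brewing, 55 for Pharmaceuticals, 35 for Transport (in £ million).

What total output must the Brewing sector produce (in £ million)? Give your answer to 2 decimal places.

x_B = 234.72

I − A =
  [   0.75    -0.25    -0.10    -0.35]
  [   0.00     0.90    -0.35    -0.05]
  [  -0.40    -0.10     0.95    -0.25]
  [  -0.20    -0.15    -0.10     0.80]
Compute the cofactors C_ij = (−1)^(i+j)·(3×3 minor ij) of I−A; the adjugate is their transpose:
adj(I−A) = Cᵀ =
  [ 0.612750   0.248875   0.192375   0.343750]
  [ 0.141000   0.433750   0.190250   0.148250]
  [ 0.331000   0.194625   0.468875   0.303500]
  [ 0.221000   0.167875   0.142375   0.544000]
det(I−A) = Σ_j (I−A)_1j·C_1j = (0.75)(0.612750) + (-0.25)(0.141000) + (-0.10)(0.331000) + (-0.35)(0.221000) = 0.3138625
(I − A)⁻¹ = adj(I−A) / det(I−A) ≈
  [   1.9523     0.7929     0.6129     1.0952]
  [   0.4492     1.3820     0.6062     0.4723]
  [   1.0546     0.6201     1.4939     0.9670]
  [   0.7041     0.5349     0.4536     1.7332]
x = (I − A)⁻¹ d = adj(I−A)·d / det(I−A), with det(I−A) = 0.3138625:
  x_G = (0.612750·150 + 0.248875·85 + 0.192375·55 + 0.343750·35) / 0.3138625 = 135.67875 / 0.3138625 ≈ 432.29
  x_B = (0.141000·150 + 0.433750·85 + 0.190250·55 + 0.148250·35) / 0.3138625 = 73.67125 / 0.3138625 ≈ 234.72
  x_P = (0.331000·150 + 0.194625·85 + 0.468875·55 + 0.303500·35) / 0.3138625 = 102.60375 / 0.3138625 ≈ 326.91
  x_T = (0.221000·150 + 0.167875·85 + 0.142375·55 + 0.544000·35) / 0.3138625 = 74.29 / 0.3138625 ≈ 236.70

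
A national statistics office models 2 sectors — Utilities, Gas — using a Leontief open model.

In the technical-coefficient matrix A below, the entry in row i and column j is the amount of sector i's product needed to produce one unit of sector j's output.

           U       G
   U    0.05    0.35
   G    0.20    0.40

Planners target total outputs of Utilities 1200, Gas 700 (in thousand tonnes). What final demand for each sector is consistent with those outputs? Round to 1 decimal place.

d_U = 895.0, d_G = 180.0

I − A =
  [   0.95    -0.35]
  [  -0.20     0.60]
d = (I − A) x:
  d_U = (+0.95)·1200 + (-0.35)·700 = 895.0
  d_G = (-0.20)·1200 + (+0.60)·700 = 180.0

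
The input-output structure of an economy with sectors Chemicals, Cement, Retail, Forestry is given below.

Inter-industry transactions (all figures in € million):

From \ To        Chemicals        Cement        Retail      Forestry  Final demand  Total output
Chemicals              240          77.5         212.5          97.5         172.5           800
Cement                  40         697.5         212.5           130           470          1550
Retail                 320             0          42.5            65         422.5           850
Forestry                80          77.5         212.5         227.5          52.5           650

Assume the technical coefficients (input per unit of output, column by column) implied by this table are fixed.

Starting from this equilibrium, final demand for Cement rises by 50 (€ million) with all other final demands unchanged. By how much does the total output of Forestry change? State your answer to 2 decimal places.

Technical coefficients a_ij = z_ij / X_j:
  a_11 = 240/800 = 0.30, a_21 = 40/800 = 0.05, a_31 = 320/800 = 0.40, a_41 = 80/800 = 0.10
  a_12 = 77.5/1550 = 0.05, a_22 = 697.5/1550 = 0.45, a_32 = 0/1550 = 0.00, a_42 = 77.5/1550 = 0.05
  a_13 = 212.5/850 = 0.25, a_23 = 212.5/850 = 0.25, a_33 = 42.5/850 = 0.05, a_43 = 212.5/850 = 0.25
  a_14 = 97.5/650 = 0.15, a_24 = 130/650 = 0.20, a_34 = 65/650 = 0.10, a_44 = 227.5/650 = 0.35
I − A =
  [   0.70    -0.05    -0.25    -0.15]
  [  -0.05     0.55    -0.25    -0.20]
  [  -0.40     0.00     0.95    -0.10]
  [  -0.10    -0.05    -0.25     0.65]
Compute the cofactors C_ij = (−1)^(i+j)·(3×3 minor ij) of I−A; the adjugate is their transpose:
adj(I−A) = Cᵀ =
  [ 0.315125   0.038000   0.120000   0.102875]
  [ 0.136125   0.318000   0.160000   0.153875]
  [ 0.144750   0.020000   0.232000   0.075250]
  [ 0.114625   0.038000   0.120000   0.303375]
det(I−A) = Σ_j (I−A)_1j·C_1j = (0.70)(0.315125) + (-0.05)(0.136125) + (-0.25)(0.144750) + (-0.15)(0.114625) = 0.1604
(I − A)⁻¹ = adj(I−A) / det(I−A) ≈
  [   1.9646     0.2369     0.7481     0.6414]
  [   0.8487     1.9825     0.9975     0.9593]
  [   0.9024     0.1247     1.4464     0.4691]
  [   0.7146     0.2369     0.7481     1.8914]
Δx = (I − A)⁻¹ Δd with Δd having +50 in the Cement component and 0 elsewhere.
So Δx_4 = L_42 · (+50), where L_42 = adj(I−A)_42 / det(I−A) = 0.038000 / 0.1604.
Δx_4 = 0.038000 × (+50) / 0.1604 = 1.90 / 0.1604 ≈ 11.85.

Δx_4 = 11.85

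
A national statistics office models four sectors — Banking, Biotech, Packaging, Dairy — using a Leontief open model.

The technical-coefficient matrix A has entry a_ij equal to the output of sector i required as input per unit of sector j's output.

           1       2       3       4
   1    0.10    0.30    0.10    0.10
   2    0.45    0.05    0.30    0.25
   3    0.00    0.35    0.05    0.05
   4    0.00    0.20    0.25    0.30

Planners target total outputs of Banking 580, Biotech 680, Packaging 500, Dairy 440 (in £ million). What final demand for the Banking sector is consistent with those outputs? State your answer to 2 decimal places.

I − A =
  [   0.90    -0.30    -0.10    -0.10]
  [  -0.45     0.95    -0.30    -0.25]
  [   0.00    -0.35     0.95    -0.05]
  [   0.00    -0.20    -0.25     0.70]
d = (I − A) x:
  d_1 = (+0.90)·580 + (-0.30)·680 + (-0.10)·500 + (-0.10)·440 = 224.00
  d_2 = (-0.45)·580 + (+0.95)·680 + (-0.30)·500 + (-0.25)·440 = 125.00
  d_3 = (+0.00)·580 + (-0.35)·680 + (+0.95)·500 + (-0.05)·440 = 215.00
  d_4 = (+0.00)·580 + (-0.20)·680 + (-0.25)·500 + (+0.70)·440 = 47.00

d_1 = 224.00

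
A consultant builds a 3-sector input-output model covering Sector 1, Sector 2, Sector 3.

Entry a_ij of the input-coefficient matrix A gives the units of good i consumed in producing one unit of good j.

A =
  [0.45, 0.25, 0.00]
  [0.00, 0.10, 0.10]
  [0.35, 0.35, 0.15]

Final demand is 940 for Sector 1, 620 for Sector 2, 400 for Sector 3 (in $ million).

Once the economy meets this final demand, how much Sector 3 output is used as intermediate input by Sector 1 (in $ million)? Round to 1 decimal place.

z_31 = 737.8

I − A =
  [   0.55    -0.25     0.00]
  [   0.00     0.90    -0.10]
  [  -0.35    -0.35     0.85]
Cofactors of I−A, C_ij = (−1)^(i+j)·(minor ij) (rows/columns in the sector order above):
  C_11 = (0.90)(0.85) − (-0.10)(-0.35) = 0.7300
  C_12 = −[(0.00)(0.85) − (-0.10)(-0.35)] = 0.0350
  C_13 = (0.00)(-0.35) − (0.90)(-0.35) = 0.3150
  C_21 = −[(-0.25)(0.85) − (0.00)(-0.35)] = 0.2125
  C_22 = (0.55)(0.85) − (0.00)(-0.35) = 0.4675
  C_23 = −[(0.55)(-0.35) − (-0.25)(-0.35)] = 0.2800
  C_31 = (-0.25)(-0.10) − (0.00)(0.90) = 0.0250
  C_32 = −[(0.55)(-0.10) − (0.00)(0.00)] = 0.0550
  C_33 = (0.55)(0.90) − (-0.25)(0.00) = 0.4950
det(I−A) = Σ_j (I−A)_1j·C_1j = (0.55)(0.7300) + (-0.25)(0.0350) + (0.00)(0.3150) = 0.39275
adj(I−A) = Cᵀ =
  [ 0.7300   0.2125   0.0250]
  [ 0.0350   0.4675   0.0550]
  [ 0.3150   0.2800   0.4950]
(I − A)⁻¹ = adj(I−A) / det(I−A) ≈
  [   1.8587     0.5411     0.0637]
  [   0.0891     1.1903     0.1400]
  [   0.8020     0.7129     1.2603]
First solve x = (I − A)⁻¹ d = adj(I−A)·d / det(I−A); in particular x_1 = (0.7300·940 + 0.2125·620 + 0.0250·400) / 0.39275 = 827.95 / 0.39275 ≈ 2108.084.
Intermediate flow from 3 to 1: z_31 = a_31 · x_1 = 0.35 × 827.95 / 0.39275 = 289.7825 / 0.39275 ≈ 737.8.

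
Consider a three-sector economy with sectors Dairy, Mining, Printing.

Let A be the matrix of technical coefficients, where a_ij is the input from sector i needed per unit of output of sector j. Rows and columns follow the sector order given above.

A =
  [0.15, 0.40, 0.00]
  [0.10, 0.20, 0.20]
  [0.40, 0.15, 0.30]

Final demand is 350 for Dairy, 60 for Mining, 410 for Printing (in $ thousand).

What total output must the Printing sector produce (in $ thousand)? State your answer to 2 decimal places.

x_3 = 1016.39

I − A =
  [   0.85    -0.40     0.00]
  [  -0.10     0.80    -0.20]
  [  -0.40    -0.15     0.70]
Cofactors of I−A, C_ij = (−1)^(i+j)·(minor ij) (rows/columns in the sector order above):
  C_11 = (0.80)(0.70) − (-0.20)(-0.15) = 0.5300
  C_12 = −[(-0.10)(0.70) − (-0.20)(-0.40)] = 0.1500
  C_13 = (-0.10)(-0.15) − (0.80)(-0.40) = 0.3350
  C_21 = −[(-0.40)(0.70) − (0.00)(-0.15)] = 0.2800
  C_22 = (0.85)(0.70) − (0.00)(-0.40) = 0.5950
  C_23 = −[(0.85)(-0.15) − (-0.40)(-0.40)] = 0.2875
  C_31 = (-0.40)(-0.20) − (0.00)(0.80) = 0.0800
  C_32 = −[(0.85)(-0.20) − (0.00)(-0.10)] = 0.1700
  C_33 = (0.85)(0.80) − (-0.40)(-0.10) = 0.6400
det(I−A) = Σ_j (I−A)_1j·C_1j = (0.85)(0.5300) + (-0.40)(0.1500) + (0.00)(0.3350) = 0.3905
adj(I−A) = Cᵀ =
  [ 0.5300   0.2800   0.0800]
  [ 0.1500   0.5950   0.1700]
  [ 0.3350   0.2875   0.6400]
(I − A)⁻¹ = adj(I−A) / det(I−A) ≈
  [   1.3572     0.7170     0.2049]
  [   0.3841     1.5237     0.4353]
  [   0.8579     0.7362     1.6389]
x = (I − A)⁻¹ d = adj(I−A)·d / det(I−A), with det(I−A) = 0.3905:
  x_1 = (0.5300·350 + 0.2800·60 + 0.0800·410) / 0.3905 = 235.10 / 0.3905 ≈ 602.05
  x_2 = (0.1500·350 + 0.5950·60 + 0.1700·410) / 0.3905 = 157.90 / 0.3905 ≈ 404.35
  x_3 = (0.3350·350 + 0.2875·60 + 0.6400·410) / 0.3905 = 396.90 / 0.3905 ≈ 1016.39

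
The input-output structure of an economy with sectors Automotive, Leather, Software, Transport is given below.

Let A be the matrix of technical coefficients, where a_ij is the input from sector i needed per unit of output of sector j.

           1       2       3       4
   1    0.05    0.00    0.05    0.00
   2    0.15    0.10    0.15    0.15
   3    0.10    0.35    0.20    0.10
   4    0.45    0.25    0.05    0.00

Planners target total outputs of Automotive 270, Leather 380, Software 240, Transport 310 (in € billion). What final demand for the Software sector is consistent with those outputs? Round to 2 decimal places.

I − A =
  [   0.95     0.00    -0.05     0.00]
  [  -0.15     0.90    -0.15    -0.15]
  [  -0.10    -0.35     0.80    -0.10]
  [  -0.45    -0.25    -0.05     1.00]
d = (I − A) x:
  d_1 = (+0.95)·270 + (+0.00)·380 + (-0.05)·240 + (+0.00)·310 = 244.50
  d_2 = (-0.15)·270 + (+0.90)·380 + (-0.15)·240 + (-0.15)·310 = 219.00
  d_3 = (-0.10)·270 + (-0.35)·380 + (+0.80)·240 + (-0.10)·310 = 1.00
  d_4 = (-0.45)·270 + (-0.25)·380 + (-0.05)·240 + (+1.00)·310 = 81.50

d_3 = 1.00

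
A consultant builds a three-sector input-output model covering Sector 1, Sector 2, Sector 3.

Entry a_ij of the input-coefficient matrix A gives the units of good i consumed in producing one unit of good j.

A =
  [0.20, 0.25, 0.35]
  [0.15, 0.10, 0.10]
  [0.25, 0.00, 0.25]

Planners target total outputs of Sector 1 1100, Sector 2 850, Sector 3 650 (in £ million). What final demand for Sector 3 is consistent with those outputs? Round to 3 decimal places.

I − A =
  [   0.80    -0.25    -0.35]
  [  -0.15     0.90    -0.10]
  [  -0.25     0.00     0.75]
d = (I − A) x:
  d_1 = (+0.80)·1100 + (-0.25)·850 + (-0.35)·650 = 440.000
  d_2 = (-0.15)·1100 + (+0.90)·850 + (-0.10)·650 = 535.000
  d_3 = (-0.25)·1100 + (+0.00)·850 + (+0.75)·650 = 212.500

d_3 = 212.500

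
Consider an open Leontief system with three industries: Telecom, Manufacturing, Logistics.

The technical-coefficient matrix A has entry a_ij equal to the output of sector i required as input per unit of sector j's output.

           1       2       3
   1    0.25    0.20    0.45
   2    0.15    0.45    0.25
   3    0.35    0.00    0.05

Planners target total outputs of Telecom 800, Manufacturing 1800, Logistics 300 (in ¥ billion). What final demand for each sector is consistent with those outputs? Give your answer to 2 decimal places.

d_1 = 105.00, d_2 = 795.00, d_3 = 5.00

I − A =
  [   0.75    -0.20    -0.45]
  [  -0.15     0.55    -0.25]
  [  -0.35     0.00     0.95]
d = (I − A) x:
  d_1 = (+0.75)·800 + (-0.20)·1800 + (-0.45)·300 = 105.00
  d_2 = (-0.15)·800 + (+0.55)·1800 + (-0.25)·300 = 795.00
  d_3 = (-0.35)·800 + (+0.00)·1800 + (+0.95)·300 = 5.00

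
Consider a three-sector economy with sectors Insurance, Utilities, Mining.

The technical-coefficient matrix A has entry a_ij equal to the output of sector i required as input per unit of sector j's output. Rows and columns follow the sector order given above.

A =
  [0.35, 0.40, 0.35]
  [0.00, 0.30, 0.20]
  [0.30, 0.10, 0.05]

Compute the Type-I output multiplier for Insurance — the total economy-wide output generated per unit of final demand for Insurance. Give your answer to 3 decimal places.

I − A =
  [   0.65    -0.40    -0.35]
  [   0.00     0.70    -0.20]
  [  -0.30    -0.10     0.95]
Cofactors of I−A, C_ij = (−1)^(i+j)·(minor ij) (rows/columns in the sector order above):
  C_11 = (0.70)(0.95) − (-0.20)(-0.10) = 0.6450
  C_12 = −[(0.00)(0.95) − (-0.20)(-0.30)] = 0.0600
  C_13 = (0.00)(-0.10) − (0.70)(-0.30) = 0.2100
  C_21 = −[(-0.40)(0.95) − (-0.35)(-0.10)] = 0.4150
  C_22 = (0.65)(0.95) − (-0.35)(-0.30) = 0.5125
  C_23 = −[(0.65)(-0.10) − (-0.40)(-0.30)] = 0.1850
  C_31 = (-0.40)(-0.20) − (-0.35)(0.70) = 0.3250
  C_32 = −[(0.65)(-0.20) − (-0.35)(0.00)] = 0.1300
  C_33 = (0.65)(0.70) − (-0.40)(0.00) = 0.4550
det(I−A) = Σ_j (I−A)_1j·C_1j = (0.65)(0.6450) + (-0.40)(0.0600) + (-0.35)(0.2100) = 0.32175
adj(I−A) = Cᵀ =
  [ 0.6450   0.4150   0.3250]
  [ 0.0600   0.5125   0.1300]
  [ 0.2100   0.1850   0.4550]
(I − A)⁻¹ = adj(I−A) / det(I−A) ≈
  [   2.0047     1.2898     1.0101]
  [   0.1865     1.5929     0.4040]
  [   0.6527     0.5750     1.4141]
The output multiplier for sector j is the column-j sum of the Leontief inverse (I − A)⁻¹ = adj(I−A) / det(I−A).
Column 1 of adj(I−A): (0.6450, 0.0600, 0.2100); det(I−A) = 0.32175.
m_1 = (0.6450 + 0.0600 + 0.2100) / 0.32175 = 0.915 / 0.32175 ≈ 2.844.

m_1 = 2.844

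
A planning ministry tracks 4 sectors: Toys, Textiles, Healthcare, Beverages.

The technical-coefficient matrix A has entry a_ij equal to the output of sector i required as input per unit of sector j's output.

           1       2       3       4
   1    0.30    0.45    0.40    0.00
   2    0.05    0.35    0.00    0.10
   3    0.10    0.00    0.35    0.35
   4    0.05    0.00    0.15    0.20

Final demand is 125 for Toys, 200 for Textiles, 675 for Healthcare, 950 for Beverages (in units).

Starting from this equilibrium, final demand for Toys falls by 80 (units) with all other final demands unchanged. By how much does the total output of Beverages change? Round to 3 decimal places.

Δx_4 = -14.138

I − A =
  [   0.70    -0.45    -0.40     0.00]
  [  -0.05     0.65     0.00    -0.10]
  [  -0.10     0.00     0.65    -0.35]
  [  -0.05     0.00    -0.15     0.80]
Compute the cofactors C_ij = (−1)^(i+j)·(3×3 minor ij) of I−A; the adjugate is their transpose:
adj(I−A) = Cᵀ =
  [ 0.303875   0.210375   0.214750   0.120250]
  [ 0.028125   0.288250   0.028500   0.048500]
  [ 0.063375   0.043875   0.343750   0.155875]
  [ 0.030875   0.021375   0.077875   0.255125]
det(I−A) = Σ_j (I−A)_1j·C_1j = (0.70)(0.303875) + (-0.45)(0.028125) + (-0.40)(0.063375) + (0.00)(0.030875) = 0.17470625
(I − A)⁻¹ = adj(I−A) / det(I−A) ≈
  [   1.7393     1.2042     1.2292     0.6883]
  [   0.1610     1.6499     0.1631     0.2776]
  [   0.3628     0.2511     1.9676     0.8922]
  [   0.1767     0.1223     0.4457     1.4603]
Δx = (I − A)⁻¹ Δd with Δd having -80 in the Toys component and 0 elsewhere.
So Δx_4 = L_41 · (-80), where L_41 = adj(I−A)_41 / det(I−A) = 0.030875 / 0.17470625.
Δx_4 = 0.030875 × (-80) / 0.17470625 = -2.47 / 0.17470625 ≈ -14.138.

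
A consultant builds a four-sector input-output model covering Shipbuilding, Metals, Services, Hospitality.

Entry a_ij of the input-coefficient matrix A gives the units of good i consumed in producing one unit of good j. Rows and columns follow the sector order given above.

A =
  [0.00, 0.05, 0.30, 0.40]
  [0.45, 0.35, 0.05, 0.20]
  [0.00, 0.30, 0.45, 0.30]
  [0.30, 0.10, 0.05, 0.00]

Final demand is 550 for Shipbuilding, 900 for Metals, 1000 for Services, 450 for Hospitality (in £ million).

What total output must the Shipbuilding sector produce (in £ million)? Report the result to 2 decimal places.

I − A =
  [   1.00    -0.05    -0.30    -0.40]
  [  -0.45     0.65    -0.05    -0.20]
  [   0.00    -0.30     0.55    -0.30]
  [  -0.30    -0.10    -0.05     1.00]
Compute the cofactors C_ij = (−1)^(i+j)·(3×3 minor ij) of I−A; the adjugate is their transpose:
adj(I−A) = Cᵀ =
  [ 0.317250   0.153750   0.207000   0.219750]
  [ 0.278250   0.442000   0.216000   0.264500]
  [ 0.225000   0.298500   0.508500   0.302250]
  [ 0.134250   0.105250   0.109125   0.289625]
det(I−A) = Σ_j (I−A)_1j·C_1j = (1.00)(0.317250) + (-0.05)(0.278250) + (-0.30)(0.225000) + (-0.40)(0.134250) = 0.1821375
(I − A)⁻¹ = adj(I−A) / det(I−A) ≈
  [   1.7418     0.8441     1.1365     1.2065]
  [   1.5277     2.4267     1.1859     1.4522]
  [   1.2353     1.6389     2.7918     1.6595]
  [   0.7371     0.5779     0.5991     1.5901]
x = (I − A)⁻¹ d = adj(I−A)·d / det(I−A), with det(I−A) = 0.1821375:
  x_1 = (0.317250·550 + 0.153750·900 + 0.207000·1000 + 0.219750·450) / 0.1821375 = 618.75 / 0.1821375 ≈ 3397.16
  x_2 = (0.278250·550 + 0.442000·900 + 0.216000·1000 + 0.264500·450) / 0.1821375 = 885.8625 / 0.1821375 ≈ 4863.70
  x_3 = (0.225000·550 + 0.298500·900 + 0.508500·1000 + 0.302250·450) / 0.1821375 = 1036.9125 / 0.1821375 ≈ 5693.02
  x_4 = (0.134250·550 + 0.105250·900 + 0.109125·1000 + 0.289625·450) / 0.1821375 = 408.01875 / 0.1821375 ≈ 2240.17

x_1 = 3397.16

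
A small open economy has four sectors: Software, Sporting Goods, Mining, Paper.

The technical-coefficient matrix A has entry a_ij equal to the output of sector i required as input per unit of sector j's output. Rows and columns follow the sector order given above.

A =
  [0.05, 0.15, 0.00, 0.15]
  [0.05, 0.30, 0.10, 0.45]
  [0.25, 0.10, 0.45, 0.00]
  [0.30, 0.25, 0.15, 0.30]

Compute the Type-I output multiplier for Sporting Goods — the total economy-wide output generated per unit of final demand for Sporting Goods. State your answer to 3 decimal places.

m_2 = 4.848

I − A =
  [   0.95    -0.15     0.00    -0.15]
  [  -0.05     0.70    -0.10    -0.45]
  [  -0.25    -0.10     0.55     0.00]
  [  -0.30    -0.25    -0.15     0.70]
Compute the cofactors C_ij = (−1)^(i+j)·(3×3 minor ij) of I−A; the adjugate is their transpose:
adj(I−A) = Cᵀ =
  [ 0.193875   0.080625   0.040125   0.093375]
  [ 0.127875   0.335375   0.127250   0.243000]
  [ 0.111375   0.097625   0.299750   0.086625]
  [ 0.152625   0.175250   0.126875   0.348375]
det(I−A) = Σ_j (I−A)_1j·C_1j = (0.95)(0.193875) + (-0.15)(0.127875) + (0.00)(0.111375) + (-0.15)(0.152625) = 0.14210625
(I − A)⁻¹ = adj(I−A) / det(I−A) ≈
  [   1.3643     0.5674     0.2824     0.6571]
  [   0.8999     2.3600     0.8955     1.7100]
  [   0.7837     0.6870     2.1093     0.6096]
  [   1.0740     1.2332     0.8928     2.4515]
The output multiplier for sector j is the column-j sum of the Leontief inverse (I − A)⁻¹ = adj(I−A) / det(I−A).
Column 2 of adj(I−A): (0.080625, 0.335375, 0.097625, 0.175250); det(I−A) = 0.14210625.
m_2 = (0.080625 + 0.335375 + 0.097625 + 0.175250) / 0.14210625 = 0.688875 / 0.14210625 ≈ 4.848.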